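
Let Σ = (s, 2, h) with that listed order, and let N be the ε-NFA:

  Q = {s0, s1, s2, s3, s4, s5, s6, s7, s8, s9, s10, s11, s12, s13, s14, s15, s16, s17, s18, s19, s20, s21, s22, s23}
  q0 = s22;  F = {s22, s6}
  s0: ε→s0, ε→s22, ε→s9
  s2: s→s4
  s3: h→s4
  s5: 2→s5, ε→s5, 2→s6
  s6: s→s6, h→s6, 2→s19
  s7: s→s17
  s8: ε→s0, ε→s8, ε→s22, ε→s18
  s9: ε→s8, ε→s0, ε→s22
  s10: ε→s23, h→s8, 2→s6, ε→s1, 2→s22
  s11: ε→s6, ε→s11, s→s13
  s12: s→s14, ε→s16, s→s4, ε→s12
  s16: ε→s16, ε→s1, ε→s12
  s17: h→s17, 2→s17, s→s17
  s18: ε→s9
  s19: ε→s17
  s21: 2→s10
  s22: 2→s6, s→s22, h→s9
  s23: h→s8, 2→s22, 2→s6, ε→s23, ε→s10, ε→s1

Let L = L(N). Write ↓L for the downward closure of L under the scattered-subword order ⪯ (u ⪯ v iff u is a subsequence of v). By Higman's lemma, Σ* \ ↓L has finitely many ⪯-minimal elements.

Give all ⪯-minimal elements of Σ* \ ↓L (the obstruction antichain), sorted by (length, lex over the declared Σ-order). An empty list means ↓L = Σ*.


A = [22].

|Q|=24, |F|=2, |δ|=49 (25 ε).
min D↑ (3 st, q0=0, F={2}): 0:s→0,2→1,h→0 1:s→1,2→2,h→1 2:s→2,2→2,h→2 (ε-aug+det+¬).
'22': run [8, 3, 2] end={s17,s19} — reject; 2/2 single-dels accept.
1 words, ⪯-incomp.


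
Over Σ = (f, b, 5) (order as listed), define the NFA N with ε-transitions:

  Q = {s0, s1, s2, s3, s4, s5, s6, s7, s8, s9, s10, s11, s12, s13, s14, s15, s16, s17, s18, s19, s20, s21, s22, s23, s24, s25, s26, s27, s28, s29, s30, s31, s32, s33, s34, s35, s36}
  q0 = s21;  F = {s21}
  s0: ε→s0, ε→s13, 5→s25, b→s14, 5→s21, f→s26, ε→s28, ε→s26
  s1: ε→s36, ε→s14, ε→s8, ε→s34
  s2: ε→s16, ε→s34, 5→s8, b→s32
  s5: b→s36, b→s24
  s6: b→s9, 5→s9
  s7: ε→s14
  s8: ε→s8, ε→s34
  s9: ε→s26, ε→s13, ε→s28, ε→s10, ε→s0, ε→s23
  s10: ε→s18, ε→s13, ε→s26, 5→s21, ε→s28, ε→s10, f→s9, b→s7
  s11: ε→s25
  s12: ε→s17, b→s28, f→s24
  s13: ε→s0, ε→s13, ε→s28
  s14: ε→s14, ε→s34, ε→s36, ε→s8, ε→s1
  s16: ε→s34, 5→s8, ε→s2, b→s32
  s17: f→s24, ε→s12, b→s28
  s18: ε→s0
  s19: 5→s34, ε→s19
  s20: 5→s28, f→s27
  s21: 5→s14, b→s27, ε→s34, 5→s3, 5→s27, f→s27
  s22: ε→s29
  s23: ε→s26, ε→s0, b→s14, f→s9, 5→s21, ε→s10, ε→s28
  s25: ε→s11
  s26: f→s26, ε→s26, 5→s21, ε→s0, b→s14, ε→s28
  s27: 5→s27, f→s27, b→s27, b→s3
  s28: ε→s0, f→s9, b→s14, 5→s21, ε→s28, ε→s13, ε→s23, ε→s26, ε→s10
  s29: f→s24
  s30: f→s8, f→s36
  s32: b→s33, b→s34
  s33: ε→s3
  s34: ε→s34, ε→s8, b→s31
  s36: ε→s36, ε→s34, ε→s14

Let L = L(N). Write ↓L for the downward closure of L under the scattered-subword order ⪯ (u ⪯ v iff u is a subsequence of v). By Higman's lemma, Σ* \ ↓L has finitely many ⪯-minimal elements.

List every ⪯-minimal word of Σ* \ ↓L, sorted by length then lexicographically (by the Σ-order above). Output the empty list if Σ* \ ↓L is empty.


|Q|=37, |F|=1, |δ|=107 (61 ε).
min D↑ (2 st, q0=0, F={1}): 0:f→1,b→1,5→1 1:f→1,b→1,5→1 (ε-aug+det+¬).
'f': N↓-sim [9, 2] end={s27,s3} ∉↓L; 1/1 del acc.
'b': run [9, 3] end={s27,s3,s31} ∉↓L; 1/1 deletions ∈↓L.
'5': run [9, 8] end={s1,s14,s27,s3,s31,s34,s36,s8} rej; 1/1 del acc.
3 obstructions.

Antichain: [f, b, 5].


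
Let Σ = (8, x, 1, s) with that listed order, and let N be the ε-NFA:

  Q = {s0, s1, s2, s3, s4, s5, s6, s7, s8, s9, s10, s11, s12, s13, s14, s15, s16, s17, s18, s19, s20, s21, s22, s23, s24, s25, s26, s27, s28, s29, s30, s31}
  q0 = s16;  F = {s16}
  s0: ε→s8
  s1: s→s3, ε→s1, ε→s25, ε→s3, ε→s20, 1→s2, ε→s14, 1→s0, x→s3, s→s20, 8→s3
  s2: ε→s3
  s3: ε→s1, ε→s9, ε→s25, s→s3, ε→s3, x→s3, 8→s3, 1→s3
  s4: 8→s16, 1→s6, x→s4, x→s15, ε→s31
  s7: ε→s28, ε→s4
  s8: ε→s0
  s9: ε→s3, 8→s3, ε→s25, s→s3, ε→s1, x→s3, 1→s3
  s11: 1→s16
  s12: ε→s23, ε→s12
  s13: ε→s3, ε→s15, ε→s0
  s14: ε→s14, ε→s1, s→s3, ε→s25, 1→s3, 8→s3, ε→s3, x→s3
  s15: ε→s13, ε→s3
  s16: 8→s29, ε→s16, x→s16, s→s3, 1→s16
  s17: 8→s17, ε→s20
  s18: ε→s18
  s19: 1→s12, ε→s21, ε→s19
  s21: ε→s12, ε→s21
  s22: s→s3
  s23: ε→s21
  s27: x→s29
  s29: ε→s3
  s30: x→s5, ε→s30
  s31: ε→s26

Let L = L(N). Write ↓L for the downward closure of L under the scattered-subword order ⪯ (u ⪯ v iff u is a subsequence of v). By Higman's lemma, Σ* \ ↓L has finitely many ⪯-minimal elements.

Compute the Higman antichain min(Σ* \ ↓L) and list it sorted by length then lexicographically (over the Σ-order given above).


Antichain: [8, s].

|Q|=32, |F|=1, |δ|=72 (40 ε).
min D↑ (2 st, q0=0, F={1}): 0:8→1,x→0,1→0,s→1 1:8→1,x→1,1→1,s→1.
'8': run [11, 10] end={s0,s1,s14,s2,s20,s25,s29,s3,s8,s9} ∉↓L; 1/1 deletions ∈↓L.
's': run [11, 9] end={s0,s1,s14,s2,s20,s25,s3,s8,s9} — reject; 1/1 del acc.
2 obstructions.


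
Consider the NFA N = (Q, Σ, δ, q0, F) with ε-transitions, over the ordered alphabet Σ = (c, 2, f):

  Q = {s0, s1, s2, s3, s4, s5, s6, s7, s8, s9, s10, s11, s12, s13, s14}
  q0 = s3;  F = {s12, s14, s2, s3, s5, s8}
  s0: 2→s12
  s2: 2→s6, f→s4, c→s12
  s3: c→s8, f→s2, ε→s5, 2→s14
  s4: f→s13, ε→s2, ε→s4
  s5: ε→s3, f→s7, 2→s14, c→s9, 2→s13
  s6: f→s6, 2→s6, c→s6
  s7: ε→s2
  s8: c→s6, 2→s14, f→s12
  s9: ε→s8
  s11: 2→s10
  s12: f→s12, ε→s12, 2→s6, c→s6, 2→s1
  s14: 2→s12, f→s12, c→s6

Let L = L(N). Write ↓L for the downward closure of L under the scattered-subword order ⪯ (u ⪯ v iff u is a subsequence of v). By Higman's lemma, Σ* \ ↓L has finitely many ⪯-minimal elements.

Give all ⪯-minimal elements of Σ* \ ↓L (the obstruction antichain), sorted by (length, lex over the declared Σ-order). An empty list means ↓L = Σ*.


min(Σ*\↓L) = [cc, 2c, f2, 222].

|Q|=15, |F|=6, |δ|=33 (7 ε).
min D↑ (6 st, q0=0, F={4}): 0:c→1,2→2,f→3 1:c→4,2→2,f→5 2:c→4,2→5,f→5 3:c→5,2→4,f→3 4:c→4,2→4,f→4 5:c→4,2→4,f→5 [Hopcroft].
'cc': |S_i|=[12, 6, 1] end={s6} rej; 2/2 single-dels accept.
'2c': run [12, 5, 1] end={s6} rej; 2/2 single-dels accept.
'f2': run [12, 7, 2] end={s1,s6} — reject; 2/2 del acc.
'222': run [12, 5, 3, 2] end={s1,s6} rej; 3/3 single-dels accept.
4 words, ⪯-incomp.


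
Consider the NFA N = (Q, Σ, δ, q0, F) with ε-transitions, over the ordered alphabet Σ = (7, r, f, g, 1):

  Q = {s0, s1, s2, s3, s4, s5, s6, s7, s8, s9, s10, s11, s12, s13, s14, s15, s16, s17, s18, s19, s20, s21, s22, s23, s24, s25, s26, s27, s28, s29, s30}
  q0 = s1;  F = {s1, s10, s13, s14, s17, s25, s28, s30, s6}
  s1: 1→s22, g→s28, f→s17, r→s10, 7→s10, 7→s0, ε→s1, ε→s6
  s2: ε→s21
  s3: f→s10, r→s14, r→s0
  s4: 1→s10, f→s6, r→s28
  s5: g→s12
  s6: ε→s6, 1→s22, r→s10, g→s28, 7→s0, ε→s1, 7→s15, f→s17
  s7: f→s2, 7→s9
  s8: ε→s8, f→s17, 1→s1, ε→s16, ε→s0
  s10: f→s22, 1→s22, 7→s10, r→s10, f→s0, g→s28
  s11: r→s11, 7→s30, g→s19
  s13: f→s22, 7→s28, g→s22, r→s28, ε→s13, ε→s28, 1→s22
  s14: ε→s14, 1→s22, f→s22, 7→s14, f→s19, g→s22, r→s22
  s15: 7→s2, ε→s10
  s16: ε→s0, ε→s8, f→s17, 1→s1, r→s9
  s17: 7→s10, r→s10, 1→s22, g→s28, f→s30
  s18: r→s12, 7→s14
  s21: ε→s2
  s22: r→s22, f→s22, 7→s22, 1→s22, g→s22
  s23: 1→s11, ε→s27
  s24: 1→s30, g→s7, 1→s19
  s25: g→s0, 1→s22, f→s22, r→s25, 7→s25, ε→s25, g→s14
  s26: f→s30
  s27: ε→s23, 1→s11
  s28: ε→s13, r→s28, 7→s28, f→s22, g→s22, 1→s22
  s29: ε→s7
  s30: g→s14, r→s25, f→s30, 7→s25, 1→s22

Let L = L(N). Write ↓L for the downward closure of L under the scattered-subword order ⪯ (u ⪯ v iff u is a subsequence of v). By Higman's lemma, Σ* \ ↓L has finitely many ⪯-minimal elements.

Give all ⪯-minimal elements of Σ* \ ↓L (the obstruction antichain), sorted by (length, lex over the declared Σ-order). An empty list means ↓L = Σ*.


A = [1, 7f, rf, gf, gg, ffgr].

|Q|=31, |F|=9, |δ|=101 (20 ε).
min D↑ (8 st, q0=0, F={4}): 0:7→1,r→1,f→2,g→3,1→4 1:7→1,r→1,f→4,g→3,1→4 2:7→1,r→1,f→5,g→3,1→4 3:7→3,r→3,f→4,g→4,1→4 4:7→4,r→4,f→4,g→4,1→4 5:7→6,r→6,f→5,g→7,1→4 6:7→6,r→6,f→4,g→7,1→4 7:7→7,r→4,f→4,g→4,1→4 (ε-aug+det+¬).
'1': |S_i|=[15, 1] end={s22} rej; 1/1 single-dels accept.
'7f': |S_i|=[15, 11, 3] end={s0,s19,s22} ∉↓L; 2/2 deletions ∈↓L.
'rf': N↓-sim [15, 8, 3] end={s0,s19,s22} ∉↓L; 2/2 deletions ∈↓L.
'gf': |S_i|=[15, 6, 2] end={s19,s22} ∉↓L; 2/2 deletions ∈↓L.
'gg': |S_i|=[15, 6, 1] end={s22} — reject; 2/2 single-dels accept.
'ffgr': run [15, 10, 6, 4, 1] end={s22} rej; 4/4 deletions ∈↓L.
6 words, ⪯-incomp.


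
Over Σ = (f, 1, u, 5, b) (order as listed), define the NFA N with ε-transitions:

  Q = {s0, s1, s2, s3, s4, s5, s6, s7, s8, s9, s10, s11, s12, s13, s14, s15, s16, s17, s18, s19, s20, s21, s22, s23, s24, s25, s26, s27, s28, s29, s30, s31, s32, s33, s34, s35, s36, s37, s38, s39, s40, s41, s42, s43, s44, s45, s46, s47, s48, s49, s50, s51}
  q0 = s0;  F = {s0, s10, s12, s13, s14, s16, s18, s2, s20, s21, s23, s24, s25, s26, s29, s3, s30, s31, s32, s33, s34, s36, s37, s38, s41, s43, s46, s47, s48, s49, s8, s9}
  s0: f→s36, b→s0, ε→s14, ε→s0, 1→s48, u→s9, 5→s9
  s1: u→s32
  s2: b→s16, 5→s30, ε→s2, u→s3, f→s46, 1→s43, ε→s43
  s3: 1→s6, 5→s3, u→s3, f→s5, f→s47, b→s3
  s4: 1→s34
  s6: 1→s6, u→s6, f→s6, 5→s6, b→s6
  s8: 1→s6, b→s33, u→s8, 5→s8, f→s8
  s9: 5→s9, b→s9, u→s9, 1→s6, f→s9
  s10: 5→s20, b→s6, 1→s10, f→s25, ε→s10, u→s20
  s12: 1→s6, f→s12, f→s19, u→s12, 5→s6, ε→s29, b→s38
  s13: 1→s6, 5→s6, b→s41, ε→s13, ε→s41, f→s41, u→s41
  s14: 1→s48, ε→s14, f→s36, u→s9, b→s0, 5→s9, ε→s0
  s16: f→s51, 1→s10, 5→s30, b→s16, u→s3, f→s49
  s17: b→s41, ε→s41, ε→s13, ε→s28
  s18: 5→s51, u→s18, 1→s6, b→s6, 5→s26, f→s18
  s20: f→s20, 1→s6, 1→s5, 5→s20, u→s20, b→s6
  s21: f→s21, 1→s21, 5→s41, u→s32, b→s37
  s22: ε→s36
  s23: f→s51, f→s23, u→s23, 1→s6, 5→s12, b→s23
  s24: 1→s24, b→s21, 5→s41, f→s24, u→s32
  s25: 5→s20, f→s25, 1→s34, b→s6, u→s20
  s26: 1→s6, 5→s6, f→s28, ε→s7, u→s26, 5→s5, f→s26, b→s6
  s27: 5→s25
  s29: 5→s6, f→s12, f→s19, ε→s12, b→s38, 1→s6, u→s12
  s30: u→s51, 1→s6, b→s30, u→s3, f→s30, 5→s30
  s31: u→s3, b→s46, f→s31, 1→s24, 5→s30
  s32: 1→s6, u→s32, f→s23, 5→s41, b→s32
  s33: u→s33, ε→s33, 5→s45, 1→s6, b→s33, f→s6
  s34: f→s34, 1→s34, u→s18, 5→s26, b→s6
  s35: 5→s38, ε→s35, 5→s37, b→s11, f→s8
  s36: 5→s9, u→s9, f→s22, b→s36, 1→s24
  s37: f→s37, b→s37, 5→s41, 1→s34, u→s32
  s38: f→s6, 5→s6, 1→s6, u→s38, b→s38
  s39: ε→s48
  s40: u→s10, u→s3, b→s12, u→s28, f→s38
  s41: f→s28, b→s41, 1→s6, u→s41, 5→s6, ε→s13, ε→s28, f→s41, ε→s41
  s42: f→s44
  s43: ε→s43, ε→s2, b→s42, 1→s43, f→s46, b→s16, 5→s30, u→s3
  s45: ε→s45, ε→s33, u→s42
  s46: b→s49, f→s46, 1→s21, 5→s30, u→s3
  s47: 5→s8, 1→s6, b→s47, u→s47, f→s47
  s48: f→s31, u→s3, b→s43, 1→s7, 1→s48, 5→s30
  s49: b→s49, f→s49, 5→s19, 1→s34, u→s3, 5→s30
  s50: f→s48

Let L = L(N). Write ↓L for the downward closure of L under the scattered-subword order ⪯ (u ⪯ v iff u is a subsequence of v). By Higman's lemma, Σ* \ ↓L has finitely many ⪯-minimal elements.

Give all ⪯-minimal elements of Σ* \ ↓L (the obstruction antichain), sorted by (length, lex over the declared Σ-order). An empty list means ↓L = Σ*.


|Q|=52, |F|=32, |δ|=221 (26 ε).
min D↑ (29 st, q0=0, F={9}): 0:f→1,1→2,u→3,5→3,b→0 1:f→1,1→4,u→3,5→3,b→1 2:f→5,1→2,u→6,5→7,b→8 3:f→3,1→9,u→3,5→3,b→3 4:f→4,1→4,u→10,5→11,b→12 5:f→5,1→4,u→6,5→7,b→13 6:f→14,1→9,u→6,5→6,b→6 7:f→7,1→9,u→6,5→7,b→7 8:f→13,1→8,u→6,5→7,b→15 9:f→9,1→9,u→9,5→9,b→9 10:f→16,1→9,u→10,5→11,b→10 11:f→11,1→9,u→11,5→9,b→11 12:f→12,1→12,u→10,5→11,b→17 13:f→13,1→12,u→6,5→7,b→18 14:f→14,1→9,u→14,5→19,b→14 15:f→18,1→20,u→6,5→7,b→15 16:f→16,1→9,u→16,5→21,b→16 17:f→17,1→22,u→10,5→11,b→17 18:f→18,1→22,u→6,5→7,b→18 19:f→19,1→9,u→19,5→19,b→23 20:f→24,1→20,u→25,5→25,b→9 21:f→21,1→9,u→21,5→9,b→26 22:f→22,1→22,u→27,5→28,b→9 23:f→9,1→9,u→23,5→23,b→23 24:f→24,1→22,u→25,5→25,b→9 25:f→25,1→9,u→25,5→25,b→9 26:f→9,1→9,u→26,5→9,b→26 27:f→27,1→9,u→27,5→28,b→9 28:f→28,1→9,u→28,5→9,b→9 (ε-aug+det+¬).
'u1': N↓-sim [42, 24, 2] end={s5,s6} — reject; 2/2 del acc.
'51': N↓-sim [42, 22, 2] end={s5,s6} ∉↓L; 2/2 single-dels accept.
'f155': run [42, 35, 19, 12, 2] end={s5,s6} ∉↓L; 4/4 single-dels accept.
'1bb1b': |S_i|=[42, 37, 34, 30, 11, 1] end={s6} — reject; 5/5 single-dels accept.
'1uf5bf': N↓-sim [42, 37, 23, 21, 16, 6, 2] end={s44,s6} ∉↓L; 6/6 single-dels accept.
5 words, ⪯-incomp.

min(Σ*\↓L) = [u1, 51, f155, 1bb1b, 1uf5bf].


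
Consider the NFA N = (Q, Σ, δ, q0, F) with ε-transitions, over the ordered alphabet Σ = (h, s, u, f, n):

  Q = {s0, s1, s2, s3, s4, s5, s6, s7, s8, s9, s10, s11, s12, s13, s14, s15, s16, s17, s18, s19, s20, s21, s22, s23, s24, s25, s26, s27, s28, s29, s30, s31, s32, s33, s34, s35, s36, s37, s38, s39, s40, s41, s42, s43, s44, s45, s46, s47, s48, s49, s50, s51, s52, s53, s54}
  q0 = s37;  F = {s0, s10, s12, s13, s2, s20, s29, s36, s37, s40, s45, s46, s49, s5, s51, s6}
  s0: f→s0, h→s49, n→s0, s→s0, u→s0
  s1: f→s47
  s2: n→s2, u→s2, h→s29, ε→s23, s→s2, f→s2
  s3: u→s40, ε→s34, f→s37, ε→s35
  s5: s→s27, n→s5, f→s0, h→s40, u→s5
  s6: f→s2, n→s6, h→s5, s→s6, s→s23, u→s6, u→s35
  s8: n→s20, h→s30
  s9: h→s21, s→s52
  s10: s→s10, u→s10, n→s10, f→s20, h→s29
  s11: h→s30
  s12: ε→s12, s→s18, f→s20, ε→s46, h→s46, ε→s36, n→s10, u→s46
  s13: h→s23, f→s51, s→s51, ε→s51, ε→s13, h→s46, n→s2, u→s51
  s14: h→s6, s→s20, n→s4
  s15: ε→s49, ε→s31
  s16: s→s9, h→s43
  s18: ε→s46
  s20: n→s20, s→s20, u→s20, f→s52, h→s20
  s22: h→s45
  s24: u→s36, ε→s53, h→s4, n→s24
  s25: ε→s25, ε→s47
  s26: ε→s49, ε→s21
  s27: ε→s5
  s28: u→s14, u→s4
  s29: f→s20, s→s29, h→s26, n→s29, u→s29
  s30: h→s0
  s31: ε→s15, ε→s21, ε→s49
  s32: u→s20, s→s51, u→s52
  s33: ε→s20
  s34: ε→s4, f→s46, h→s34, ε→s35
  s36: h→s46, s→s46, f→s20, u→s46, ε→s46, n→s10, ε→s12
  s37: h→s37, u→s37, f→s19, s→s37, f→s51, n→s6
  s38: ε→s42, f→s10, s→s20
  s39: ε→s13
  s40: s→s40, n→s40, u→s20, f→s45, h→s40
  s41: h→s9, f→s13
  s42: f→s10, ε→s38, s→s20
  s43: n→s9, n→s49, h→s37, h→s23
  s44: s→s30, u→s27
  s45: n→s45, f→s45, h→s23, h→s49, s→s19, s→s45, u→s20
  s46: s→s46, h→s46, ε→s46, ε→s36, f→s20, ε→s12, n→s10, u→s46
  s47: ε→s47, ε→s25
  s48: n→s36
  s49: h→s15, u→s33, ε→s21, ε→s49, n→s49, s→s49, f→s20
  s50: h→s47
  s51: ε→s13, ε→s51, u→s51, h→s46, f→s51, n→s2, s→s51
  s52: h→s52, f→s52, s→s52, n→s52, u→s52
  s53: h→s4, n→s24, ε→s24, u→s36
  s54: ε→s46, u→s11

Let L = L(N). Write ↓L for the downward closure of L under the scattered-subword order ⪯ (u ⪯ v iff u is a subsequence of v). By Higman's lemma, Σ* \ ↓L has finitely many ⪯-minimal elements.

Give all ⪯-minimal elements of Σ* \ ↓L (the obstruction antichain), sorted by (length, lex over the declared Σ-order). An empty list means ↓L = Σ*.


A = [fhff, nhhuf].

|Q|=55, |F|=16, |δ|=173 (39 ε).
min D↑ (14 st, q0=0, F={11}): 0:h→0,s→0,u→0,f→1,n→2 1:h→3,s→1,u→1,f→1,n→4 2:h→5,s→2,u→2,f→4,n→2 3:h→3,s→3,u→3,f→6,n→7 4:h→8,s→4,u→4,f→4,n→4 5:h→9,s→5,u→5,f→10,n→5 6:h→6,s→6,u→6,f→11,n→6 7:h→8,s→7,u→7,f→6,n→7 8:h→12,s→8,u→8,f→6,n→8 9:h→9,s→9,u→6,f→13,n→9 10:h→12,s→10,u→10,f→10,n→10 11:h→11,s→11,u→11,f→11,n→11 12:h→12,s→12,u→6,f→6,n→12 13:h→12,s→13,u→6,f→13,n→13 [Hopcroft].
'fhff': |S_i|=[27, 21, 15, 2, 1] end={s52} rej; 4/4 single-dels accept.
'nhhuf': run [27, 20, 16, 12, 3, 1] end={s52} — reject; 5/5 del acc.
2 obstructions.


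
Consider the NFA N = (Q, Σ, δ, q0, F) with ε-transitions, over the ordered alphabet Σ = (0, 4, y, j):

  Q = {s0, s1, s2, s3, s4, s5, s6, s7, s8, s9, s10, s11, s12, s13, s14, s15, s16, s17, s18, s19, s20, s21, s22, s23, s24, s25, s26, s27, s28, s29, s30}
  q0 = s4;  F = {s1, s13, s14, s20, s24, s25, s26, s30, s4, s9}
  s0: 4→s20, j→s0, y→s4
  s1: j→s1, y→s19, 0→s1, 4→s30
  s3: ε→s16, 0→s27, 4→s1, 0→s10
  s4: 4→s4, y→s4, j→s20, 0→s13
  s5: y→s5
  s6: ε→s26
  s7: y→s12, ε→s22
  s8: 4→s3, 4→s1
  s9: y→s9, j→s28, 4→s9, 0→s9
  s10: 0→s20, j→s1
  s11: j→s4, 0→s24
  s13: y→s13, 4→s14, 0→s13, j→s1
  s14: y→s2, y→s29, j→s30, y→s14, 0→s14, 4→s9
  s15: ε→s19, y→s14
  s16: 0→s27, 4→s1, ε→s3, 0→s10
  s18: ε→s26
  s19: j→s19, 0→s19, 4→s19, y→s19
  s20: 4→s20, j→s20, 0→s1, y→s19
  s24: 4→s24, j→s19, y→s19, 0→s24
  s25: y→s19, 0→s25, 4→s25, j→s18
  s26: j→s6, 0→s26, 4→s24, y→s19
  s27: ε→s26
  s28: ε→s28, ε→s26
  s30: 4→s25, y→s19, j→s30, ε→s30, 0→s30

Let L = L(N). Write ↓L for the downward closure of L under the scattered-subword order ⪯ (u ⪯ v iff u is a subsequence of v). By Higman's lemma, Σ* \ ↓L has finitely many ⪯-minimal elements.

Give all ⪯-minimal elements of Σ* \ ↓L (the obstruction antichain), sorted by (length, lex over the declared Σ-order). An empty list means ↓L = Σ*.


|Q|=31, |F|=10, |δ|=74 (10 ε).
min D↑ (11 st, q0=0, F={5}): 0:0→1,4→0,y→0,j→2 1:0→1,4→3,y→1,j→4 2:0→4,4→2,y→5,j→2 3:0→3,4→6,y→3,j→7 4:0→4,4→7,y→5,j→4 5:0→5,4→5,y→5,j→5 6:0→6,4→6,y→6,j→8 7:0→7,4→9,y→5,j→7 8:0→8,4→10,y→5,j→8 9:0→9,4→9,y→5,j→8 10:0→10,4→10,y→5,j→5 (ε-aug+det+¬).
'jy': run [16, 10, 1] end={s19} — reject; 2/2 del acc.
'044j4j': N↓-sim [16, 14, 12, 8, 6, 2, 1] end={s19} ∉↓L; 6/6 single-dels accept.
2 obstructions.

Antichain: [jy, 044j4j].


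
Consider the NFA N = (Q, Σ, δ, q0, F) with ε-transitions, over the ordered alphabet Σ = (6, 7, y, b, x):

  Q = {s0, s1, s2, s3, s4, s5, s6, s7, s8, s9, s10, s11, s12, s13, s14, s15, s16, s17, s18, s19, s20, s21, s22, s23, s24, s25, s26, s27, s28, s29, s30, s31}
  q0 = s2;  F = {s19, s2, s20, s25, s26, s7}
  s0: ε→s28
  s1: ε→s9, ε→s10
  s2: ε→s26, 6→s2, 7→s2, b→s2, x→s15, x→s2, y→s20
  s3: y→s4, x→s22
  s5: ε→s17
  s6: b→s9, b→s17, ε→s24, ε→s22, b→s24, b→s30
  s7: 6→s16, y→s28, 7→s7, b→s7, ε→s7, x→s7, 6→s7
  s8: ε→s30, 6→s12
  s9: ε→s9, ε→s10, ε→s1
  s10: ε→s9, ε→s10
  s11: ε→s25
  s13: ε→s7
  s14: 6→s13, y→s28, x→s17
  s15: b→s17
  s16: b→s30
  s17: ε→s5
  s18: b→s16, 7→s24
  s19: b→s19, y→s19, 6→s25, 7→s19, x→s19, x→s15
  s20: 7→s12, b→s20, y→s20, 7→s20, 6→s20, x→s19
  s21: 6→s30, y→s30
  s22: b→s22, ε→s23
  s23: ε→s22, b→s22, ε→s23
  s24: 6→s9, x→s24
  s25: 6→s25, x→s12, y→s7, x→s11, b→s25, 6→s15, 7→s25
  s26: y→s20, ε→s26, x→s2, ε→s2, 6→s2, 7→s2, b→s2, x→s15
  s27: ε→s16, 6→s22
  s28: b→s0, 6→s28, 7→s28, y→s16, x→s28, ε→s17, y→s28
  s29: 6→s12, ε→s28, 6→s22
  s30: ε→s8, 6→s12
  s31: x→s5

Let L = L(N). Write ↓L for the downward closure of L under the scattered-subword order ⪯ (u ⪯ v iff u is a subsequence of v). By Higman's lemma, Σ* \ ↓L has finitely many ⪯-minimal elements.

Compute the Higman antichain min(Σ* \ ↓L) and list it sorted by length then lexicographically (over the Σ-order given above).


|Q|=32, |F|=6, |δ|=94 (26 ε).
min D↑ (6 st, q0=0, F={5}): 0:6→0,7→0,y→1,b→0,x→0 1:6→1,7→1,y→1,b→1,x→2 2:6→3,7→2,y→2,b→2,x→2 3:6→3,7→3,y→4,b→3,x→3 4:6→4,7→4,y→5,b→4,x→4 5:6→5,7→5,y→5,b→5,x→5.
'yx6yy': |S_i|=[16, 14, 13, 12, 9, 8] end={s0,s12,s16,s17,s28,s30,s5,s8} — reject; 5/5 single-dels accept.
1 words, ⪯-incomp.

min(Σ*\↓L) = [yx6yy].


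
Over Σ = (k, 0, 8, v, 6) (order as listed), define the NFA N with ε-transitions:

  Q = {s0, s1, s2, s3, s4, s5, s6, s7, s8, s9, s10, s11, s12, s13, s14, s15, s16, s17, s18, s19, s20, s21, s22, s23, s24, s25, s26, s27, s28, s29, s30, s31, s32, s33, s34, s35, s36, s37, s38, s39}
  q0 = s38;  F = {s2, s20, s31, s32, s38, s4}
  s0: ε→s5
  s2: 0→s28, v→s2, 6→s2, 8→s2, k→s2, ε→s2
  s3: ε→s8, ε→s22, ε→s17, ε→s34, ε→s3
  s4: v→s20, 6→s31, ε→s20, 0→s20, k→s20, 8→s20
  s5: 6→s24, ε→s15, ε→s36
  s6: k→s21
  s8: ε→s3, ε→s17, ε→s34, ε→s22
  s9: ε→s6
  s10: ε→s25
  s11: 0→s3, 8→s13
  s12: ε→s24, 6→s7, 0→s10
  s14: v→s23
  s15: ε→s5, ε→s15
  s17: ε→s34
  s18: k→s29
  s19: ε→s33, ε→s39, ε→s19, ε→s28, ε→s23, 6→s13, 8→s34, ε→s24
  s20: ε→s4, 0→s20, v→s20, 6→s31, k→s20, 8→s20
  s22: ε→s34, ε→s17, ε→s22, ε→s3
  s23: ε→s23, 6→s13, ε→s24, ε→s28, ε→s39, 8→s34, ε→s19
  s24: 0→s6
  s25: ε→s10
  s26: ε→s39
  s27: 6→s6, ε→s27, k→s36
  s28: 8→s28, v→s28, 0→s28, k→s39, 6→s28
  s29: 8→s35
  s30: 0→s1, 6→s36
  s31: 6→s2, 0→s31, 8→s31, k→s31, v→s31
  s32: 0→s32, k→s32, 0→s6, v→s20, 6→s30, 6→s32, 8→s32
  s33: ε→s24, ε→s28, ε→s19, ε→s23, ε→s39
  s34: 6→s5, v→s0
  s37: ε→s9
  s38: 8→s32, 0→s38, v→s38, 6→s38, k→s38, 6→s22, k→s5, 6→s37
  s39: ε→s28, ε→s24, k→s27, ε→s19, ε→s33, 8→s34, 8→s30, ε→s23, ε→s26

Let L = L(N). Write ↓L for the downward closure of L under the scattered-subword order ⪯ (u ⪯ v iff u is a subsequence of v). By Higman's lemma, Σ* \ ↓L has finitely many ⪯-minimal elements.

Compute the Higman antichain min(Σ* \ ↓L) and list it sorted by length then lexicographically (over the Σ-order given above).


|Q|=40, |F|=6, |δ|=114 (51 ε).
min D↑ (6 st, q0=0, F={5}): 0:k→0,0→0,8→1,v→0,6→0 1:k→1,0→1,8→1,v→2,6→1 2:k→2,0→2,8→2,v→2,6→3 3:k→3,0→3,8→3,v→3,6→4 4:k→4,0→5,8→4,v→4,6→4 5:k→5,0→5,8→5,v→5,6→5.
'8v660': run [30, 23, 22, 20, 19, 18] end={s0,s1,s13,s15,s19,s21,s23,s24,s26,s27,s28,s30,…} ∉↓L; 5/5 deletions ∈↓L.
1 words, ⪯-incomp.

Antichain: [8v660].


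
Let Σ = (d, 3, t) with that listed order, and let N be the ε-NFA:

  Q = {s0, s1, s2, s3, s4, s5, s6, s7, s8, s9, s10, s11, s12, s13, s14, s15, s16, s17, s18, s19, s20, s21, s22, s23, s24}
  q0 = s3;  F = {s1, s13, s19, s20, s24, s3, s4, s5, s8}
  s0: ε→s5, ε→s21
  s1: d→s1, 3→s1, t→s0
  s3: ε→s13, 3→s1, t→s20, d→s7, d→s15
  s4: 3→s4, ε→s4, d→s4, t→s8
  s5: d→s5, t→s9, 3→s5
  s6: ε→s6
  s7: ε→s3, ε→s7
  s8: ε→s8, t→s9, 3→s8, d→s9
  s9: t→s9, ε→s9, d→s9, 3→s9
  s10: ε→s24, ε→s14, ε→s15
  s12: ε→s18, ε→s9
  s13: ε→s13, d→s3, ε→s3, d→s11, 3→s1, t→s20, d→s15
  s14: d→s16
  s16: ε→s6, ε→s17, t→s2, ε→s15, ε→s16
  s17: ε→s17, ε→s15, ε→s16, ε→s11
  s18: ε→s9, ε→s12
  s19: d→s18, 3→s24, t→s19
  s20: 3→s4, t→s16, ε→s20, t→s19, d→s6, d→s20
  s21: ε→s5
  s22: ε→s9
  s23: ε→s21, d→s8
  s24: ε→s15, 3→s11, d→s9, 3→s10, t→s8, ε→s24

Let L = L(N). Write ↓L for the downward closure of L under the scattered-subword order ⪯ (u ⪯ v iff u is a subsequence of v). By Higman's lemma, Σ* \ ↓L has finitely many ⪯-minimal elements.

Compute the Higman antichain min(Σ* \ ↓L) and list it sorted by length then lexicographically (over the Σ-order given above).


|Q|=25, |F|=9, |δ|=71 (32 ε).
min D↑ (9 st, q0=0, F={6}): 0:d→0,3→1,t→2 1:d→1,3→1,t→3 2:d→2,3→4,t→5 3:d→3,3→3,t→6 4:d→4,3→4,t→7 5:d→6,3→8,t→5 6:d→6,3→6,t→6 7:d→6,3→7,t→6 8:d→6,3→8,t→7 [Hopcroft].
'3tt': N↓-sim [23, 16, 6, 1] end={s9} ∉↓L; 3/3 del acc.
'ttd': N↓-sim [23, 19, 14, 9] end={s11,s12,s15,s16,s17,s18,s2,s6,s9} — reject; 3/3 single-dels accept.
2 minimals (antichain).

Antichain: [3tt, ttd].


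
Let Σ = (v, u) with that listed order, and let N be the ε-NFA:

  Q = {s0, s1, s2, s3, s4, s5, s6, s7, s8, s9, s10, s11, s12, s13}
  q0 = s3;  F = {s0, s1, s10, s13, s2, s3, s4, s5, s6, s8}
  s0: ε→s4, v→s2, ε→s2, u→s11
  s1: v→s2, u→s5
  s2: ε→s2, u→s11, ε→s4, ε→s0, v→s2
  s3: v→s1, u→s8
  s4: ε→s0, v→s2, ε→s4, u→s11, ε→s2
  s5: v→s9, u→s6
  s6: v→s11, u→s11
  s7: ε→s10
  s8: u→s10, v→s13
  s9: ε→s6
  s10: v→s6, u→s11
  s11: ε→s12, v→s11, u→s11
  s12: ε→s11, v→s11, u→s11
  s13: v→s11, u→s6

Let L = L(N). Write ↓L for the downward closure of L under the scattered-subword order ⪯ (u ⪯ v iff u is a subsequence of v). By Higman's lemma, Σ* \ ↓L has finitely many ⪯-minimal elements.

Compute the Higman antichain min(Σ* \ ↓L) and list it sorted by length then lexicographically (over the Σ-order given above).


|Q|=14, |F|=10, |δ|=36 (12 ε).
min D↑ (9 st, q0=0, F={7}): 0:v→1,u→2 1:v→3,u→4 2:v→5,u→6 3:v→3,u→7 4:v→8,u→8 5:v→7,u→8 6:v→8,u→7 7:v→7,u→7 8:v→7,u→7 [Hopcroft].
'vvu': |S_i|=[13, 10, 7, 2] end={s11,s12} rej; 3/3 del acc.
'uvv': N↓-sim [13, 8, 5, 2] end={s11,s12} ∉↓L; 3/3 del acc.
'uuu': N↓-sim [13, 8, 4, 2] end={s11,s12} ∉↓L; 3/3 single-dels accept.
'vuuv': N↓-sim [13, 10, 5, 3, 2] end={s11,s12} — reject; 4/4 deletions ∈↓L.
4 obstructions.

Antichain: [vvu, uvv, uuu, vuuv].


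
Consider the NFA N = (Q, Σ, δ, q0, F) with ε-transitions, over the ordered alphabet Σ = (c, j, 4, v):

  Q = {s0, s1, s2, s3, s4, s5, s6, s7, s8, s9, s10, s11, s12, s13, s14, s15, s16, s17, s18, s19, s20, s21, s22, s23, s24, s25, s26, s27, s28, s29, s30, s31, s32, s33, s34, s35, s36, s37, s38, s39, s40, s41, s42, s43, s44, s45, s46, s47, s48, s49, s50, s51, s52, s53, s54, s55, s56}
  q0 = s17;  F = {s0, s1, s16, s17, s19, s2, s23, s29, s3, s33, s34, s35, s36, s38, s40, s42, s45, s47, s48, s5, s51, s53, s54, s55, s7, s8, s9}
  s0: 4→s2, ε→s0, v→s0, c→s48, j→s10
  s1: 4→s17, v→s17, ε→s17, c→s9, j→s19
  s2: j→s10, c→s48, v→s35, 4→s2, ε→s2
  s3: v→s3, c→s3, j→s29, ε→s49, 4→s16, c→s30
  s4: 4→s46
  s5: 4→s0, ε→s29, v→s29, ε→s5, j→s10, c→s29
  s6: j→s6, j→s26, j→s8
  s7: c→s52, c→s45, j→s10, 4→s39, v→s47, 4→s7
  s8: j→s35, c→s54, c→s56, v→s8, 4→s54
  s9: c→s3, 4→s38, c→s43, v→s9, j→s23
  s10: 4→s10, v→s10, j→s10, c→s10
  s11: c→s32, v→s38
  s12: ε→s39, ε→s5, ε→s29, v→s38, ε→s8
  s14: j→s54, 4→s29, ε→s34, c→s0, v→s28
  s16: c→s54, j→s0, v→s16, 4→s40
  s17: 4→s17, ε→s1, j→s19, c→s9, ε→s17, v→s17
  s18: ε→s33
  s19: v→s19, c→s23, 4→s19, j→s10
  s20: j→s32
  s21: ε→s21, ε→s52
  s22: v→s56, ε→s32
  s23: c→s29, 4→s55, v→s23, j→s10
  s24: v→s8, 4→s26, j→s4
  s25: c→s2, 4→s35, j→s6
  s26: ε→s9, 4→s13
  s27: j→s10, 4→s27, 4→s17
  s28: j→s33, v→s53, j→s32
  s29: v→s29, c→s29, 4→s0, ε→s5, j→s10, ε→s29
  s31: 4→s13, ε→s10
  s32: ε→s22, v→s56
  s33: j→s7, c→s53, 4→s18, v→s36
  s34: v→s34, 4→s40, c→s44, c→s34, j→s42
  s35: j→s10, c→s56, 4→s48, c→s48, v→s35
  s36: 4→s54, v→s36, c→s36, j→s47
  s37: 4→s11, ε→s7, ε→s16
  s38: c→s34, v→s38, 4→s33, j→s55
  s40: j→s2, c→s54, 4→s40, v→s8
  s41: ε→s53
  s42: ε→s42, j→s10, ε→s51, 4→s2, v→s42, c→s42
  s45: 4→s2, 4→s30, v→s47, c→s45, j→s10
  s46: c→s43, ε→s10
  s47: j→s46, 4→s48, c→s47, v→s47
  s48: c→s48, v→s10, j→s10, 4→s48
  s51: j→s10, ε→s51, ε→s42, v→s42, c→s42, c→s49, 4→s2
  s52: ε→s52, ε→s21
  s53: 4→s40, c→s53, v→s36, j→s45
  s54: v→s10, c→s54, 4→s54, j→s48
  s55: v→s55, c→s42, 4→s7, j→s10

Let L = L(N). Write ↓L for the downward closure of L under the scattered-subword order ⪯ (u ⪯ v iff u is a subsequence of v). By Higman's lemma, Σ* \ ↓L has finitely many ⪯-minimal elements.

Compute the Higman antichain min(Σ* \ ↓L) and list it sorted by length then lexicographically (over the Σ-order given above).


min(Σ*\↓L) = [jj, cc4cv, c44v4v].

|Q|=57, |F|=27, |δ|=183 (32 ε).
min D↑ (25 st, q0=0, F={6}): 0:c→1,j→2,4→0,v→0 1:c→3,j→4,4→5,v→1 2:c→4,j→6,4→2,v→2 3:c→3,j→7,4→8,v→3 4:c→7,j→6,4→9,v→4 5:c→10,j→9,4→11,v→5 6:c→6,j→6,4→6,v→6 7:c→7,j→6,4→12,v→7 8:c→13,j→12,4→14,v→8 9:c→15,j→6,4→16,v→9 10:c→10,j→15,4→14,v→10 11:c→17,j→16,4→11,v→18 12:c→19,j→6,4→20,v→12 13:c→13,j→19,4→13,v→6 14:c→13,j→20,4→14,v→21 15:c→15,j→6,4→20,v→15 16:c→22,j→6,4→16,v→23 17:c→17,j→22,4→14,v→18 18:c→18,j→23,4→13,v→18 19:c→19,j→6,4→19,v→6 20:c→19,j→6,4→20,v→24 21:c→13,j→24,4→13,v→21 22:c→22,j→6,4→20,v→23 23:c→23,j→6,4→19,v→23 24:c→19,j→6,4→19,v→24 (ε-aug+det+¬).
'jj': run [38, 23, 3] end={s10,s43,s46} rej; 2/2 del acc.
'cc4cv': N↓-sim [38, 35, 27, 11, 4, 1] end={s10} ∉↓L; 5/5 deletions ∈↓L.
'c44v4v': N↓-sim [38, 35, 30, 21, 10, 3, 1] end={s10} ∉↓L; 6/6 single-dels accept.
3 obstructions.


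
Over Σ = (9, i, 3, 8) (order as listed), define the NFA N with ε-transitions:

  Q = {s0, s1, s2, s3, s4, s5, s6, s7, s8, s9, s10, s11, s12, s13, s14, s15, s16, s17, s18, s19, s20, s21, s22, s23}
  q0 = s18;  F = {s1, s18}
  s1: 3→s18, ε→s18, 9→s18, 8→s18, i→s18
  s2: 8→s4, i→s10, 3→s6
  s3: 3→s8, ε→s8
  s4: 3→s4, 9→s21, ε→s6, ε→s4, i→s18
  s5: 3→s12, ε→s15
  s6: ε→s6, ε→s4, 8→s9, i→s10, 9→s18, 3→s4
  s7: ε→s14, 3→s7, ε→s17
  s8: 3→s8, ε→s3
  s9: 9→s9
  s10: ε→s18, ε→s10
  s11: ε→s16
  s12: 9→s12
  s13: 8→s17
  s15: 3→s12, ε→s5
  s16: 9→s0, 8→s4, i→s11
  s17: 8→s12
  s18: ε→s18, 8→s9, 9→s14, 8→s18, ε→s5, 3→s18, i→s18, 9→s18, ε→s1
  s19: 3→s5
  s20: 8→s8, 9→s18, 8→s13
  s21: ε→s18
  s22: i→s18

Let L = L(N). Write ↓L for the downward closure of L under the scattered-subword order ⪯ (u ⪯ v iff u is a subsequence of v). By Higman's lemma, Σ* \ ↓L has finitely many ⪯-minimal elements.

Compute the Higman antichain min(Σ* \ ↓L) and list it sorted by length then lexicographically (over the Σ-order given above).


min(Σ*\↓L) = [].

|Q|=24, |F|=2, |δ|=55 (18 ε).
min D↑ (1 st, q0=0, F={}): 0:9→0,i→0,3→0,8→0 (ε-aug+det+¬).
L(D↑) = ∅; no obstructions.


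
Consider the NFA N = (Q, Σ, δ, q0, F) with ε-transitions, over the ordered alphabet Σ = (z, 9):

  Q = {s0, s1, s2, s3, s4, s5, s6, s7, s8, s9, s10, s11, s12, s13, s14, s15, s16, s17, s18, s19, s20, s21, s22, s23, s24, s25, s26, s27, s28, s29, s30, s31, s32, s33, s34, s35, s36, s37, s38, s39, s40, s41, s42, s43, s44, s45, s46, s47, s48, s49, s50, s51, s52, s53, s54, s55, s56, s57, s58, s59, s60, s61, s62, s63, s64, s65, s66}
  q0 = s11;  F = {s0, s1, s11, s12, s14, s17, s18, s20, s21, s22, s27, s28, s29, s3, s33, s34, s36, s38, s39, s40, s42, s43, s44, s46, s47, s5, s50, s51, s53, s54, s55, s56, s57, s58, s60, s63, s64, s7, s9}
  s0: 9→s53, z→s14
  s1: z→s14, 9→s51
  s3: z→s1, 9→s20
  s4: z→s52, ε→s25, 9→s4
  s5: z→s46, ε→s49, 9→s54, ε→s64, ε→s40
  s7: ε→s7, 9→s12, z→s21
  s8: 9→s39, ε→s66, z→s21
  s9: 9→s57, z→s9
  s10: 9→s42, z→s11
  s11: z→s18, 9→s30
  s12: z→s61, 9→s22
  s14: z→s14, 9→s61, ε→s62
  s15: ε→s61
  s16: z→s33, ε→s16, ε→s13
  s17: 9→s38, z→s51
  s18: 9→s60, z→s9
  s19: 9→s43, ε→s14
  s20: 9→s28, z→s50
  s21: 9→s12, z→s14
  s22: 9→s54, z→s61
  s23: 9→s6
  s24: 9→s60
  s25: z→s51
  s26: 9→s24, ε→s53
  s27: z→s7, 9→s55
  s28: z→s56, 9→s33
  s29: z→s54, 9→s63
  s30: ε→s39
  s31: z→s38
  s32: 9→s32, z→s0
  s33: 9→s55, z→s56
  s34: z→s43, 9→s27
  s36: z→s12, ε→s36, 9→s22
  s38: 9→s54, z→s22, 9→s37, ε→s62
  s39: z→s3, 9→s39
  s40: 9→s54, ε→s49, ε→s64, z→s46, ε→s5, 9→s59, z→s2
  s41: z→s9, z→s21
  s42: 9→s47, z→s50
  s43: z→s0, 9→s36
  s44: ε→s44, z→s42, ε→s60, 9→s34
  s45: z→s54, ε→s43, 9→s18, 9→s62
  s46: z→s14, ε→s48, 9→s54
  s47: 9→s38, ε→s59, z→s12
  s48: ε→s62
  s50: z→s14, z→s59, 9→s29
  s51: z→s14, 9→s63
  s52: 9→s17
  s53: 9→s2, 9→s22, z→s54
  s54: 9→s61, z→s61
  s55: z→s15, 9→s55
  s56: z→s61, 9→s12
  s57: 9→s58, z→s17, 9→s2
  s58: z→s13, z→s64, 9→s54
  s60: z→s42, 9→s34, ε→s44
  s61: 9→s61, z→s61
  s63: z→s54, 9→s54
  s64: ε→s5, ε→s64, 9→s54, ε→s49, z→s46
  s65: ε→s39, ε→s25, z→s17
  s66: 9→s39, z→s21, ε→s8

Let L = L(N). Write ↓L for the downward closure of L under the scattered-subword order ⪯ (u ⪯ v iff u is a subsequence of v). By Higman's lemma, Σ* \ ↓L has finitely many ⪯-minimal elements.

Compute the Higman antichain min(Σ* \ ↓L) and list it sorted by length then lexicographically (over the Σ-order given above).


A = [9zzz9, zz999z, zz9999, z9z9zz, z9999z, 9z99zz].

|Q|=67, |F|=39, |δ|=142 (31 ε).
min D↑ (37 st, q0=0, F={29}): 0:z→1,9→2 1:z→3,9→4 2:z→5,9→2 3:z→3,9→6 4:z→7,9→8 5:z→9,9→10 6:z→11,9→12 7:z→13,9→14 8:z→15,9→16 9:z→17,9→18 10:z→13,9→19 11:z→18,9→20 12:z→21,9→22 13:z→17,9→23 14:z→24,9→20 15:z→25,9→26 16:z→27,9→28 17:z→17,9→29 18:z→17,9→30 19:z→31,9→32 20:z→33,9→22 21:z→34,9→22 22:z→29,9→29 23:z→22,9→30 24:z→29,9→33 25:z→17,9→35 26:z→24,9→33 27:z→36,9→24 28:z→29,9→28 29:z→29,9→29 30:z→22,9→22 31:z→29,9→24 32:z→31,9→28 33:z→29,9→22 34:z→17,9→22 35:z→22,9→33 36:z→17,9→24 (ε-aug+det+¬).
'9zzz9': |S_i|=[49, 46, 38, 20, 5, 1] end={s61} rej; 5/5 deletions ∈↓L.
'zz999z': |S_i|=[49, 46, 36, 26, 18, 4, 1] end={s61} rej; 6/6 del acc.
'zz9999': |S_i|=[49, 46, 36, 26, 18, 4, 1] end={s61} ∉↓L; 6/6 deletions ∈↓L.
'z9z9zz': |S_i|=[49, 46, 42, 32, 14, 4, 1] end={s61} — reject; 6/6 single-dels accept.
'z9999z': N↓-sim [49, 46, 42, 34, 20, 8, 2] end={s15,s61} rej; 6/6 single-dels accept.
'9z99zz': N↓-sim [49, 46, 38, 23, 15, 6, 1] end={s61} rej; 6/6 single-dels accept.
6 obstructions.


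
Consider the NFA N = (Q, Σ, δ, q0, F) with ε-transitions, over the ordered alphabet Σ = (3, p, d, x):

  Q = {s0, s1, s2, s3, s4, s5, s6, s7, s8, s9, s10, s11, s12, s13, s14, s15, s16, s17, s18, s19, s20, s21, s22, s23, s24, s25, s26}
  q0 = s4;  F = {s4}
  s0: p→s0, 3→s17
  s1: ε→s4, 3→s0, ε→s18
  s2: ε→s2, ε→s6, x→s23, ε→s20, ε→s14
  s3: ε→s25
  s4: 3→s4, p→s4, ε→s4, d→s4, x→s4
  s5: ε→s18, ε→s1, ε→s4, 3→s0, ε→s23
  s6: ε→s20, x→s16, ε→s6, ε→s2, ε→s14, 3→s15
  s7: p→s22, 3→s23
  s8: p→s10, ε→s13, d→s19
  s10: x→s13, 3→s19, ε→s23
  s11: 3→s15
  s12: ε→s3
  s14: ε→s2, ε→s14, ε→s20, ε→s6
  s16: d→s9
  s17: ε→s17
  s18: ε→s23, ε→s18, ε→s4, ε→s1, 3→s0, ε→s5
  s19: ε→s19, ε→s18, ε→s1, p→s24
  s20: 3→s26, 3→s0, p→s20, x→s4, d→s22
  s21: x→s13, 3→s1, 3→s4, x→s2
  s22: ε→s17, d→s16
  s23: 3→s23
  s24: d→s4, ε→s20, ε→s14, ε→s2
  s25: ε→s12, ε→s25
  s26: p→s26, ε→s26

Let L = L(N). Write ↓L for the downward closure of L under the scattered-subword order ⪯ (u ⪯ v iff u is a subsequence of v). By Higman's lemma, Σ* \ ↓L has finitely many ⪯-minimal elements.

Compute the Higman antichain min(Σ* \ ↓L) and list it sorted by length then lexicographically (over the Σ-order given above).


Antichain: [].

|Q|=27, |F|=1, |δ|=73 (39 ε).
min D↑ (1 st, q0=0, F={}): 0:3→0,p→0,d→0,x→0.
L(D↑) = ∅; no obstructions.


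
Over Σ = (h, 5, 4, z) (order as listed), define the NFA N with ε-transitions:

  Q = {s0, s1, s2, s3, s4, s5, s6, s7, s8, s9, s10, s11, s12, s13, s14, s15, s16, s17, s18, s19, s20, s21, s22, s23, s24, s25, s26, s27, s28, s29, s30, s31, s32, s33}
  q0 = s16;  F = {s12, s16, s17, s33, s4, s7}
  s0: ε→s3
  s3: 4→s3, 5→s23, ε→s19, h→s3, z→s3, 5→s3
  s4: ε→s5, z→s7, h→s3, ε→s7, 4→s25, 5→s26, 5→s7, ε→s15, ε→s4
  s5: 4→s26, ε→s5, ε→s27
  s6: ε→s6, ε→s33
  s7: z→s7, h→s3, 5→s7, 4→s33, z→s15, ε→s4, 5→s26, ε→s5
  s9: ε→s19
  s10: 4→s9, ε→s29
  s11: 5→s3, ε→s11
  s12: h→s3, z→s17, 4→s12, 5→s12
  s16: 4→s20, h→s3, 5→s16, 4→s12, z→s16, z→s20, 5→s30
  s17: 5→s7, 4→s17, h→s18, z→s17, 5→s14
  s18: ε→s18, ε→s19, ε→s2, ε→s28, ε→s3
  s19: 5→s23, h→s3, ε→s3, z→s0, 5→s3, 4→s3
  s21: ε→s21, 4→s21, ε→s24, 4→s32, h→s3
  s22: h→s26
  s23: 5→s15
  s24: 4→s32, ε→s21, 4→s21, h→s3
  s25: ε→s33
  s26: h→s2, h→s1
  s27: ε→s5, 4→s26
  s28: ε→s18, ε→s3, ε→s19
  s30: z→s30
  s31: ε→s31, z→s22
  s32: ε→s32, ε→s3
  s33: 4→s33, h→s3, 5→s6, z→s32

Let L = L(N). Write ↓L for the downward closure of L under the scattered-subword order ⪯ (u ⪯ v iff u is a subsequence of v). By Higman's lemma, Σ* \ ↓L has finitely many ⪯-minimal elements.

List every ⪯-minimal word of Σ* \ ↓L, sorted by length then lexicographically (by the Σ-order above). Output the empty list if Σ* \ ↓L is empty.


min(Σ*\↓L) = [h, 4z54z].

|Q|=34, |F|=6, |δ|=89 (32 ε).
min D↑ (6 st, q0=0, F={1}): 0:h→1,5→0,4→2,z→0 1:h→1,5→1,4→1,z→1 2:h→1,5→2,4→2,z→3 3:h→1,5→4,4→3,z→3 4:h→1,5→4,4→5,z→4 5:h→1,5→5,4→5,z→1 [Hopcroft].
'h': run [24, 9] end={s0,s1,s15,s18,s19,s2,s23,s28,s3} ∉↓L; 1/1 single-dels accept.
'4z54z': N↓-sim [24, 22, 20, 17, 12, 6] end={s0,s15,s19,s23,s3,s32} ∉↓L; 5/5 deletions ∈↓L.
2 obstructions.


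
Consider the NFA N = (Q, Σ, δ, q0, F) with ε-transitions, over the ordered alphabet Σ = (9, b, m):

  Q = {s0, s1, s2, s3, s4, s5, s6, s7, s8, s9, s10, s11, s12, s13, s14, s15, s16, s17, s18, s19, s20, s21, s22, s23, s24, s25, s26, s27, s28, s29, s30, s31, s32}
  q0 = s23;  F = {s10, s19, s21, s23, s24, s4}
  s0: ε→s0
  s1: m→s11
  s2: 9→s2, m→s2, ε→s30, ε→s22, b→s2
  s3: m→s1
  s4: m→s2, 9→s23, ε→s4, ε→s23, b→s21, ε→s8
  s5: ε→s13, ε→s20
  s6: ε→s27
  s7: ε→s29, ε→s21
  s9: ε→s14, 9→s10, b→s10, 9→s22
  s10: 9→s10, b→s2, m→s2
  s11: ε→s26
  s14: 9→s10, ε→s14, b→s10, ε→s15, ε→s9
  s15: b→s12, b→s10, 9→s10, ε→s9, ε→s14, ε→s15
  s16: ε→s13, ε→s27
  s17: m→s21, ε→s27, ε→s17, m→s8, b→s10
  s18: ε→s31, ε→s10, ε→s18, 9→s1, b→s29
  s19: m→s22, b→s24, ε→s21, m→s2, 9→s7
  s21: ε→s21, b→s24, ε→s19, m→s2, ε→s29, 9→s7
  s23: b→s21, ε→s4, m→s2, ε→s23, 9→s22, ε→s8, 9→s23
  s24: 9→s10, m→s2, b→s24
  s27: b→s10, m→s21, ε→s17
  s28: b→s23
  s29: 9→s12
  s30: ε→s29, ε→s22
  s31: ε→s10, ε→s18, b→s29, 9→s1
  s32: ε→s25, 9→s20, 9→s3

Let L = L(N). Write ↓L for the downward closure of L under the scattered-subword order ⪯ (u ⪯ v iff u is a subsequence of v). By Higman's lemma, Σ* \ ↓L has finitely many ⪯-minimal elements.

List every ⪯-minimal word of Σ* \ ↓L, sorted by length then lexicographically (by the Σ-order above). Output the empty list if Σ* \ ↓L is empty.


Antichain: [m, bb9b].

|Q|=33, |F|=6, |δ|=85 (39 ε).
min D↑ (5 st, q0=0, F={2}): 0:9→0,b→1,m→2 1:9→1,b→3,m→2 2:9→2,b→2,m→2 3:9→4,b→3,m→2 4:9→4,b→2,m→2 (ε-aug+det+¬).
'm': |S_i|=[13, 5] end={s12,s2,s22,s29,s30} rej; 1/1 deletions ∈↓L.
'bb9b': run [13, 10, 7, 6, 5] end={s12,s2,s22,s29,s30} — reject; 4/4 del acc.
2 obstructions.
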